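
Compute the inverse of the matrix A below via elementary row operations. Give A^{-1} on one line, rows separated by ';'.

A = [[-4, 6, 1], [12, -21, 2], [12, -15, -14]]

Gauss-Jordan on [A | I]:
R1 <- (1/-4)*R1:  [    1  -3/2  -1/4  |  -1/4     0     0 ]
R2 <- R2 - (12)*R1:  [  0  -3   5  |   3   1   0 ]
R3 <- R3 - (12)*R1:  [   0    3  -11  |    3    0    1 ]
R2 <- (1/-3)*R2:  [    0     1  -5/3  |    -1  -1/3     0 ]
R1 <- R1 - (-3/2)*R2:  [     1      0  -11/4  |   -7/4   -1/2      0 ]
R3 <- R3 - (3)*R2:  [  0   0  -6  |   6   1   1 ]
R3 <- (1/-6)*R3:  [    0     0     1  |    -1  -1/6  -1/6 ]
R1 <- R1 - (-11/4)*R3:  [      1       0       0  |    -9/2  -23/24  -11/24 ]
R2 <- R2 - (-5/3)*R3:  [      0       1       0  |    -8/3  -11/18   -5/18 ]
Right block of [I | A^{-1}] is the inverse:
[ -9/2  -23/24  -11/24 ]
[ -8/3  -11/18   -5/18 ]
[   -1    -1/6    -1/6 ]

inverse = [-9/2 -23/24 -11/24; -8/3 -11/18 -5/18; -1 -1/6 -1/6]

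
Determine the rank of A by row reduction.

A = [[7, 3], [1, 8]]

Row reduction:
R2 <- R2 - (1/7)*R1:  [    0  53/7 ]
Row echelon form:
[ 7     3 ]
[ 0  53/7 ]
Nonzero rows / pivot columns: 2

rank(A) = 2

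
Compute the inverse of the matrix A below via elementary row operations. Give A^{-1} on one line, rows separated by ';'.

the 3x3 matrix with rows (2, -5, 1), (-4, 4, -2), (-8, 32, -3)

Gauss-Jordan on [A | I]:
R1 <- (1/2)*R1:  [    1  -5/2   1/2  |   1/2     0     0 ]
R2 <- R2 - (-4)*R1:  [  0  -6   0  |   2   1   0 ]
R3 <- R3 - (-8)*R1:  [  0  12   1  |   4   0   1 ]
R2 <- (1/-6)*R2:  [    0     1     0  |  -1/3  -1/6     0 ]
R1 <- R1 - (-5/2)*R2:  [     1      0    1/2  |   -1/3  -5/12      0 ]
R3 <- R3 - (12)*R2:  [ 0  0  1  |  8  2  1 ]
R1 <- R1 - (1/2)*R3:  [      1       0       0  |   -13/3  -17/12    -1/2 ]
Right block of [I | A^{-1}] is the inverse:
[ -13/3  -17/12  -1/2 ]
[  -1/3    -1/6     0 ]
[     8       2     1 ]

inverse = [-13/3 -17/12 -1/2; -1/3 -1/6 0; 8 2 1]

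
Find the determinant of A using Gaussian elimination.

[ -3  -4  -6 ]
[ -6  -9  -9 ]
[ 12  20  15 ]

det(A) = 9

Forward elimination:
R2 <- R2 - (2)*R1:  [  0  -1   3 ]
R3 <- R3 - (-4)*R1:  [  0   4  -9 ]
R3 <- R3 - (-4)*R2:  [ 0  0  3 ]
Upper-triangular form:
[ -3  -4  -6 ]
[  0  -1   3 ]
[  0   0   3 ]
det(A) = (-1)^0 * (-3) * (-1) * (3) = 9  (0 row swaps -> sign +1)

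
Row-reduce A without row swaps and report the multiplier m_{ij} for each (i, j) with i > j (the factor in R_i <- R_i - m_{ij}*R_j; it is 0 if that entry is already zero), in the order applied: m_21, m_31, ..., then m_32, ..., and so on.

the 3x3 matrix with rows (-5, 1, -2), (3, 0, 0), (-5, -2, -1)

Forward elimination:
R2 <- R2 - (-3/5)*R1:  [    0   3/5  -6/5 ]
R3 <- R3 - (1)*R1:  [  0  -3   1 ]
R3 <- R3 - (-5)*R2:  [  0   0  -5 ]
Multipliers (in order of application): m_{21} = -3/5, m_{31} = 1, m_{32} = -5

multipliers: -3/5, 1, -5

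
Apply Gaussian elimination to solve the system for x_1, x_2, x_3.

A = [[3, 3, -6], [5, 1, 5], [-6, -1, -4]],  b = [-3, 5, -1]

Forward elimination on [A|b]:
R2 <- R2 - (5/3)*R1:  [  0  -4  15  10 ]
R3 <- R3 - (-2)*R1:  [   0    5  -16   -7 ]
R3 <- R3 - (-5/4)*R2:  [    0     0  11/4  11/2 ]
Row echelon form:
[ 3   3    -6  |    -3 ]
[ 0  -4    15  |    10 ]
[ 0   0  11/4  |  11/2 ]
Back-substitution:
x_3 = (11/2) / (11/4) = 2
x_2 = (10 - (15)*(2)) / -4 = 5
x_1 = (-3 - (3)*(5) - (-6)*(2)) / 3 = -2

(-2, 5, 2)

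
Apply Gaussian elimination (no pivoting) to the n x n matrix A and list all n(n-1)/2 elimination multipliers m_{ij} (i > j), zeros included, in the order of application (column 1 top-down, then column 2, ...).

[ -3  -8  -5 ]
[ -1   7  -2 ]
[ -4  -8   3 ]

Forward elimination:
R2 <- R2 - (1/3)*R1:  [    0  29/3  -1/3 ]
R3 <- R3 - (4/3)*R1:  [    0   8/3  29/3 ]
R3 <- R3 - (8/29)*R2:  [      0       0  283/29 ]
Multipliers (in order of application): m_{21} = 1/3, m_{31} = 4/3, m_{32} = 8/29

multipliers: 1/3, 4/3, 8/29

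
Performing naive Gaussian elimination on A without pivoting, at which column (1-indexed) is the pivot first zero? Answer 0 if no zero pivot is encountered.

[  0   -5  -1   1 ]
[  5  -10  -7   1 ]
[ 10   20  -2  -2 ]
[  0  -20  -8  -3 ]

first zero-pivot column = 1

Naive forward elimination:
Pivot entry (1,1) is zero but row 2 has 5 in column 1 -> naive elimination stops; a row interchange (e.g. R1 <-> R2) would be required here.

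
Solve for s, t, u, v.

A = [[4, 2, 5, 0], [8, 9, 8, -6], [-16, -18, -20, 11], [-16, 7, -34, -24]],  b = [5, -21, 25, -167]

(-3, 1, 3, 5)

Forward elimination on [A|b]:
R2 <- R2 - (2)*R1:  [   0    5   -2   -6  -31 ]
R3 <- R3 - (-4)*R1:  [   0  -10    0   11   45 ]
R4 <- R4 - (-4)*R1:  [    0    15   -14   -24  -147 ]
R3 <- R3 - (-2)*R2:  [   0    0   -4   -1  -17 ]
R4 <- R4 - (3)*R2:  [   0    0   -8   -6  -54 ]
R4 <- R4 - (2)*R3:  [   0    0    0   -4  -20 ]
Row echelon form:
[ 4  2   5   0  |    5 ]
[ 0  5  -2  -6  |  -31 ]
[ 0  0  -4  -1  |  -17 ]
[ 0  0   0  -4  |  -20 ]
Back-substitution:
v = (-20) / -4 = 5
u = (-17 - (-1)*(5)) / -4 = 3
t = (-31 - (-2)*(3) - (-6)*(5)) / 5 = 1
s = (5 - (2)*(1) - (5)*(3)) / 4 = -3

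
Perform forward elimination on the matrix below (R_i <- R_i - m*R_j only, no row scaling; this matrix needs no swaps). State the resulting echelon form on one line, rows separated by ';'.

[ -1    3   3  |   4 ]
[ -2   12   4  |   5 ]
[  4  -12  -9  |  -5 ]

Forward elimination:
R2 <- R2 - (2)*R1:  [  0   6  -2  -3 ]
R3 <- R3 - (-4)*R1:  [  0   0   3  11 ]
Row echelon form:
[ -1  3   3  |   4 ]
[  0  6  -2  |  -3 ]
[  0  0   3  |  11 ]

REF = [-1 3 3 4; 0 6 -2 -3; 0 0 3 11]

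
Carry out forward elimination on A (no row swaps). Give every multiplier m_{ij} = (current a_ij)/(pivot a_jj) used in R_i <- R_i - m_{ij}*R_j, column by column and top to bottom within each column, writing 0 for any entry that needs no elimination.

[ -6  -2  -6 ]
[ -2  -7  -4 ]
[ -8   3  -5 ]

multipliers: 1/3, 4/3, -17/19

Forward elimination:
R2 <- R2 - (1/3)*R1:  [     0  -19/3     -2 ]
R3 <- R3 - (4/3)*R1:  [    0  17/3     3 ]
R3 <- R3 - (-17/19)*R2:  [     0      0  23/19 ]
Multipliers (in order of application): m_{21} = 1/3, m_{31} = 4/3, m_{32} = -17/19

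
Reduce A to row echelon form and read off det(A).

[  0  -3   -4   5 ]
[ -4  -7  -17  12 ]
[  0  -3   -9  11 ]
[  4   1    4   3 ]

det(A) = -60

Forward elimination:
R1 <-> R2   (pivot in column 1 was zero)
[ -4  -7  -17  12 ]
[  0  -3   -4   5 ]
[  0  -3   -9  11 ]
[  4   1    4   3 ]
R4 <- R4 - (-1)*R1:  [   0   -6  -13   15 ]
R3 <- R3 - (1)*R2:  [  0   0  -5   6 ]
R4 <- R4 - (2)*R2:  [  0   0  -5   5 ]
R4 <- R4 - (1)*R3:  [  0   0   0  -1 ]
Upper-triangular form:
[ -4  -7  -17  12 ]
[  0  -3   -4   5 ]
[  0   0   -5   6 ]
[  0   0    0  -1 ]
det(A) = (-1)^1 * (-4) * (-3) * (-5) * (-1) = -60  (1 row swap -> sign -1)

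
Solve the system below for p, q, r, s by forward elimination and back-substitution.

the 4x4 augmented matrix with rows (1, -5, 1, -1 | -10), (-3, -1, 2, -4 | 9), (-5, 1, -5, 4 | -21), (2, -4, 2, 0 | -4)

(0, 3, 4, -1)

Forward elimination on [A|b]:
R2 <- R2 - (-3)*R1:  [   0  -16    5   -7  -21 ]
R3 <- R3 - (-5)*R1:  [   0  -24    0   -1  -71 ]
R4 <- R4 - (2)*R1:  [  0   6   0   2  16 ]
R3 <- R3 - (3/2)*R2:  [     0      0  -15/2   19/2  -79/2 ]
R4 <- R4 - (-3/8)*R2:  [    0     0  15/8  -5/8  65/8 ]
R4 <- R4 - (-1/4)*R3:  [    0     0     0   7/4  -7/4 ]
Row echelon form:
[ 1   -5      1    -1  |    -10 ]
[ 0  -16      5    -7  |    -21 ]
[ 0    0  -15/2  19/2  |  -79/2 ]
[ 0    0      0   7/4  |   -7/4 ]
Back-substitution:
s = (-7/4) / (7/4) = -1
r = (-79/2 - (19/2)*(-1)) / (-15/2) = 4
q = (-21 - (5)*(4) - (-7)*(-1)) / -16 = 3
p = (-10 - (-5)*(3) - (1)*(4) - (-1)*(-1)) / 1 = 0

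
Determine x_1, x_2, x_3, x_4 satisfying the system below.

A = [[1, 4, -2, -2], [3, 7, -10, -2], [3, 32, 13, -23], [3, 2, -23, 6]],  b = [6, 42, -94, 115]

(-2, 0, -5, 1)

Forward elimination on [A|b]:
R2 <- R2 - (3)*R1:  [  0  -5  -4   4  24 ]
R3 <- R3 - (3)*R1:  [    0    20    19   -17  -112 ]
R4 <- R4 - (3)*R1:  [   0  -10  -17   12   97 ]
R3 <- R3 - (-4)*R2:  [   0    0    3   -1  -16 ]
R4 <- R4 - (2)*R2:  [  0   0  -9   4  49 ]
R4 <- R4 - (-3)*R3:  [ 0  0  0  1  1 ]
Row echelon form:
[ 1   4  -2  -2  |    6 ]
[ 0  -5  -4   4  |   24 ]
[ 0   0   3  -1  |  -16 ]
[ 0   0   0   1  |    1 ]
Back-substitution:
x_4 = (1) / 1 = 1
x_3 = (-16 - (-1)*(1)) / 3 = -5
x_2 = (24 - (-4)*(-5) - (4)*(1)) / -5 = 0
x_1 = (6 - (4)*(0) - (-2)*(-5) - (-2)*(1)) / 1 = -2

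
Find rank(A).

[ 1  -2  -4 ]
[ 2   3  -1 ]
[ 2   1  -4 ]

Row reduction:
R2 <- R2 - (2)*R1:  [ 0  7  7 ]
R3 <- R3 - (2)*R1:  [ 0  5  4 ]
R3 <- R3 - (5/7)*R2:  [  0   0  -1 ]
Row echelon form:
[ 1  -2  -4 ]
[ 0   7   7 ]
[ 0   0  -1 ]
Nonzero rows / pivot columns: 3

rank(A) = 3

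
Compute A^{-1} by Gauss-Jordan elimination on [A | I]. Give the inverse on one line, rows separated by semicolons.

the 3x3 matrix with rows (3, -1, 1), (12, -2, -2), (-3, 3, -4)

inverse = [7/9 -1/18 2/9; 3 -1/2 1; 5/3 -1/3 1/3]

Gauss-Jordan on [A | I]:
R1 <- (1/3)*R1:  [    1  -1/3   1/3  |   1/3     0     0 ]
R2 <- R2 - (12)*R1:  [  0   2  -6  |  -4   1   0 ]
R3 <- R3 - (-3)*R1:  [  0   2  -3  |   1   0   1 ]
R2 <- (1/2)*R2:  [   0    1   -3  |   -2  1/2    0 ]
R1 <- R1 - (-1/3)*R2:  [    1     0  -2/3  |  -1/3   1/6     0 ]
R3 <- R3 - (2)*R2:  [  0   0   3  |   5  -1   1 ]
R3 <- (1/3)*R3:  [    0     0     1  |   5/3  -1/3   1/3 ]
R1 <- R1 - (-2/3)*R3:  [     1      0      0  |    7/9  -1/18    2/9 ]
R2 <- R2 - (-3)*R3:  [    0     1     0  |     3  -1/2     1 ]
Right block of [I | A^{-1}] is the inverse:
[ 7/9  -1/18  2/9 ]
[   3   -1/2    1 ]
[ 5/3   -1/3  1/3 ]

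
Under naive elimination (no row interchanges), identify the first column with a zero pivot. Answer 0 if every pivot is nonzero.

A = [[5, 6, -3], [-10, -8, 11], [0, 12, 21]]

first zero-pivot column = 0

Naive forward elimination:
R2 <- R2 - (-2)*R1:  [ 0  4  5 ]
R3 <- R3 - (3)*R2:  [ 0  0  6 ]
All pivots nonzero; naive elimination completes without hitting a zero pivot.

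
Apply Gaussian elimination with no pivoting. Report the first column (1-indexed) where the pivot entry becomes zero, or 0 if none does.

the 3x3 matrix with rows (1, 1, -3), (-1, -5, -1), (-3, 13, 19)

first zero-pivot column = 0

Naive forward elimination:
R2 <- R2 - (-1)*R1:  [  0  -4  -4 ]
R3 <- R3 - (-3)*R1:  [  0  16  10 ]
R3 <- R3 - (-4)*R2:  [  0   0  -6 ]
All pivots nonzero; naive elimination completes without hitting a zero pivot.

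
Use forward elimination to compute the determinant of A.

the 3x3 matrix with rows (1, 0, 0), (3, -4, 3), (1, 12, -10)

det(A) = 4

Forward elimination:
R2 <- R2 - (3)*R1:  [  0  -4   3 ]
R3 <- R3 - (1)*R1:  [   0   12  -10 ]
R3 <- R3 - (-3)*R2:  [  0   0  -1 ]
Upper-triangular form:
[ 1   0   0 ]
[ 0  -4   3 ]
[ 0   0  -1 ]
det(A) = (-1)^0 * (1) * (-4) * (-1) = 4  (0 row swaps -> sign +1)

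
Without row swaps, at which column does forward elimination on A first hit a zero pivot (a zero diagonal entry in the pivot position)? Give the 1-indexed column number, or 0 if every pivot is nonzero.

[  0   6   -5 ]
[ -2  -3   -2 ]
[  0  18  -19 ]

Naive forward elimination:
Pivot entry (1,1) is zero but row 2 has -2 in column 1 -> naive elimination stops; a row interchange (e.g. R1 <-> R2) would be required here.

first zero-pivot column = 1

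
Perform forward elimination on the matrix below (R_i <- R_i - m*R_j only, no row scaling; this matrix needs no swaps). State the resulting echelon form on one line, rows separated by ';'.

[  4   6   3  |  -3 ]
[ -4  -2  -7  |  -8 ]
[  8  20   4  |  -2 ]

Forward elimination:
R2 <- R2 - (-1)*R1:  [   0    4   -4  -11 ]
R3 <- R3 - (2)*R1:  [  0   8  -2   4 ]
R3 <- R3 - (2)*R2:  [  0   0   6  26 ]
Row echelon form:
[ 4  6   3  |   -3 ]
[ 0  4  -4  |  -11 ]
[ 0  0   6  |   26 ]

REF = [4 6 3 -3; 0 4 -4 -11; 0 0 6 26]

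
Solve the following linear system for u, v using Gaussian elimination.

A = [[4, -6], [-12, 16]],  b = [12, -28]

Forward elimination on [A|b]:
R2 <- R2 - (-3)*R1:  [  0  -2   8 ]
Row echelon form:
[ 4  -6  |  12 ]
[ 0  -2  |   8 ]
Back-substitution:
v = (8) / -2 = -4
u = (12 - (-6)*(-4)) / 4 = -3

(-3, -4)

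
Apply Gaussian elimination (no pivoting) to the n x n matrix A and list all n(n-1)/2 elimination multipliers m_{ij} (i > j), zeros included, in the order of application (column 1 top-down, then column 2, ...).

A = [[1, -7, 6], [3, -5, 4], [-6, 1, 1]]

Forward elimination:
R2 <- R2 - (3)*R1:  [   0   16  -14 ]
R3 <- R3 - (-6)*R1:  [   0  -41   37 ]
R3 <- R3 - (-41/16)*R2:  [   0    0  9/8 ]
Multipliers (in order of application): m_{21} = 3, m_{31} = -6, m_{32} = -41/16

multipliers: 3, -6, -41/16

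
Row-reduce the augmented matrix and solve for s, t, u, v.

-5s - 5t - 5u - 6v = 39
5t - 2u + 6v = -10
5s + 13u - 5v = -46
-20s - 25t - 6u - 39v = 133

Forward elimination on [A|b]:
R3 <- R3 - (-1)*R1:  [   0   -5    8  -11   -7 ]
R4 <- R4 - (4)*R1:  [   0   -5   14  -15  -23 ]
R3 <- R3 - (-1)*R2:  [   0    0    6   -5  -17 ]
R4 <- R4 - (-1)*R2:  [   0    0   12   -9  -33 ]
R4 <- R4 - (2)*R3:  [ 0  0  0  1  1 ]
Row echelon form:
[ -5  -5  -5  -6  |   39 ]
[  0   5  -2   6  |  -10 ]
[  0   0   6  -5  |  -17 ]
[  0   0   0   1  |    1 ]
Back-substitution:
v = (1) / 1 = 1
u = (-17 - (-5)*(1)) / 6 = -2
t = (-10 - (-2)*(-2) - (6)*(1)) / 5 = -4
s = (39 - (-5)*(-4) - (-5)*(-2) - (-6)*(1)) / -5 = -3

(-3, -4, -2, 1)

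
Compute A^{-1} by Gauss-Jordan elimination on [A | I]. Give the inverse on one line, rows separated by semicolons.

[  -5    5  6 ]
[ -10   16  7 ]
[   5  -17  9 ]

inverse = [-263/150 49/50 61/150; -5/6 1/2 1/6; -3/5 2/5 1/5]

Gauss-Jordan on [A | I]:
R1 <- (1/-5)*R1:  [    1    -1  -6/5  |  -1/5     0     0 ]
R2 <- R2 - (-10)*R1:  [  0   6  -5  |  -2   1   0 ]
R3 <- R3 - (5)*R1:  [   0  -12   15  |    1    0    1 ]
R2 <- (1/6)*R2:  [    0     1  -5/6  |  -1/3   1/6     0 ]
R1 <- R1 - (-1)*R2:  [      1       0  -61/30  |   -8/15     1/6       0 ]
R3 <- R3 - (-12)*R2:  [  0   0   5  |  -3   2   1 ]
R3 <- (1/5)*R3:  [    0     0     1  |  -3/5   2/5   1/5 ]
R1 <- R1 - (-61/30)*R3:  [        1         0         0  |  -263/150     49/50    61/150 ]
R2 <- R2 - (-5/6)*R3:  [    0     1     0  |  -5/6   1/2   1/6 ]
Right block of [I | A^{-1}] is the inverse:
[ -263/150  49/50  61/150 ]
[     -5/6    1/2     1/6 ]
[     -3/5    2/5     1/5 ]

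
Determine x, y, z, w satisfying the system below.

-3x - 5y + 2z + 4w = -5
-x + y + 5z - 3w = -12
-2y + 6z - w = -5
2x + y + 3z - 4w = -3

Forward elimination on [A|b]:
R2 <- R2 - (1/3)*R1:  [     0    8/3   13/3  -13/3  -31/3 ]
R4 <- R4 - (-2/3)*R1:  [     0   -7/3   13/3   -4/3  -19/3 ]
R3 <- R3 - (-3/4)*R2:  [     0      0   37/4  -17/4  -51/4 ]
R4 <- R4 - (-7/8)*R2:  [      0       0    65/8   -41/8  -123/8 ]
R4 <- R4 - (65/74)*R3:  [       0        0        0  -103/74  -309/74 ]
Row echelon form:
[ -3   -5     2        4  |       -5 ]
[  0  8/3  13/3    -13/3  |    -31/3 ]
[  0    0  37/4    -17/4  |    -51/4 ]
[  0    0     0  -103/74  |  -309/74 ]
Back-substitution:
w = (-309/74) / (-103/74) = 3
z = (-51/4 - (-17/4)*(3)) / (37/4) = 0
y = (-31/3 - (13/3)*(0) - (-13/3)*(3)) / (8/3) = 1
x = (-5 - (-5)*(1) - (2)*(0) - (4)*(3)) / -3 = 4

(4, 1, 0, 3)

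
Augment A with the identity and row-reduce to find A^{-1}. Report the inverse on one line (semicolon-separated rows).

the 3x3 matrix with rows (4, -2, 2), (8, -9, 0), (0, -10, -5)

inverse = [-3/4 1/2 -3/10; -2/3 1/3 -4/15; 4/3 -2/3 1/3]

Gauss-Jordan on [A | I]:
R1 <- (1/4)*R1:  [    1  -1/2   1/2  |   1/4     0     0 ]
R2 <- R2 - (8)*R1:  [  0  -5  -4  |  -2   1   0 ]
R2 <- (1/-5)*R2:  [    0     1   4/5  |   2/5  -1/5     0 ]
R1 <- R1 - (-1/2)*R2:  [     1      0   9/10  |   9/20  -1/10      0 ]
R3 <- R3 - (-10)*R2:  [  0   0   3  |   4  -2   1 ]
R3 <- (1/3)*R3:  [    0     0     1  |   4/3  -2/3   1/3 ]
R1 <- R1 - (9/10)*R3:  [     1      0      0  |   -3/4    1/2  -3/10 ]
R2 <- R2 - (4/5)*R3:  [     0      1      0  |   -2/3    1/3  -4/15 ]
Right block of [I | A^{-1}] is the inverse:
[ -3/4   1/2  -3/10 ]
[ -2/3   1/3  -4/15 ]
[  4/3  -2/3    1/3 ]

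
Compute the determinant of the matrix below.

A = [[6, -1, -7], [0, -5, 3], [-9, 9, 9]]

Forward elimination:
R3 <- R3 - (-3/2)*R1:  [    0  15/2  -3/2 ]
R3 <- R3 - (-3/2)*R2:  [ 0  0  3 ]
Upper-triangular form:
[ 6  -1  -7 ]
[ 0  -5   3 ]
[ 0   0   3 ]
det(A) = (-1)^0 * (6) * (-5) * (3) = -90  (0 row swaps -> sign +1)

det(A) = -90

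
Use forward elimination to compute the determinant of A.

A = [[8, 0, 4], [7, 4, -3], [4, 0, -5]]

det(A) = -224

Forward elimination:
R2 <- R2 - (7/8)*R1:  [     0      4  -13/2 ]
R3 <- R3 - (1/2)*R1:  [  0   0  -7 ]
Upper-triangular form:
[ 8  0      4 ]
[ 0  4  -13/2 ]
[ 0  0     -7 ]
det(A) = (-1)^0 * (8) * (4) * (-7) = -224  (0 row swaps -> sign +1)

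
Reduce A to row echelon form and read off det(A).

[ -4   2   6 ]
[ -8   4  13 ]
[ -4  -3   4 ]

det(A) = -20

Forward elimination:
R2 <- R2 - (2)*R1:  [ 0  0  1 ]
R3 <- R3 - (1)*R1:  [  0  -5  -2 ]
R2 <-> R3   (pivot in column 2 was zero)
[ -4   2   6 ]
[  0  -5  -2 ]
[  0   0   1 ]
Upper-triangular form:
[ -4   2   6 ]
[  0  -5  -2 ]
[  0   0   1 ]
det(A) = (-1)^1 * (-4) * (-5) * (1) = -20  (1 row swap -> sign -1)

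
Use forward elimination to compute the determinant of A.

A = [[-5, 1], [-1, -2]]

det(A) = 11

Forward elimination:
R2 <- R2 - (1/5)*R1:  [     0  -11/5 ]
Upper-triangular form:
[ -5      1 ]
[  0  -11/5 ]
det(A) = (-1)^0 * (-5) * (-11/5) = 11  (0 row swaps -> sign +1)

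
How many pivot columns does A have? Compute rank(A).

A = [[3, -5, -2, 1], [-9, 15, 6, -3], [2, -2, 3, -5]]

Row reduction:
R2 <- R2 - (-3)*R1:  [ 0  0  0  0 ]
R3 <- R3 - (2/3)*R1:  [     0    4/3   13/3  -17/3 ]
R2 <-> R3   (pivot in column 2 was zero)
[ 3   -5    -2      1 ]
[ 0  4/3  13/3  -17/3 ]
[ 0    0     0      0 ]
Row echelon form:
[ 3   -5    -2      1 ]
[ 0  4/3  13/3  -17/3 ]
[ 0    0     0      0 ]
Nonzero rows / pivot columns: 2

rank(A) = 2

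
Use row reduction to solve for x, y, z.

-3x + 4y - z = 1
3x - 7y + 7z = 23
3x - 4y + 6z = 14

(-4, -2, 3)

Forward elimination on [A|b]:
R2 <- R2 - (-1)*R1:  [  0  -3   6  24 ]
R3 <- R3 - (-1)*R1:  [  0   0   5  15 ]
Row echelon form:
[ -3   4  -1  |   1 ]
[  0  -3   6  |  24 ]
[  0   0   5  |  15 ]
Back-substitution:
z = (15) / 5 = 3
y = (24 - (6)*(3)) / -3 = -2
x = (1 - (4)*(-2) - (-1)*(3)) / -3 = -4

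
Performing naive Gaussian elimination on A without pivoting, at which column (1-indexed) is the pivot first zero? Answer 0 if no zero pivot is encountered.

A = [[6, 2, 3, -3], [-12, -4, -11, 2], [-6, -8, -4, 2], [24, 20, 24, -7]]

Naive forward elimination:
R2 <- R2 - (-2)*R1:  [  0   0  -5  -4 ]
R3 <- R3 - (-1)*R1:  [  0  -6  -1  -1 ]
R4 <- R4 - (4)*R1:  [  0  12  12   5 ]
Matrix at this point:
[ 6   2   3  -3 ]
[ 0   0  -5  -4 ]
[ 0  -6  -1  -1 ]
[ 0  12  12   5 ]
Pivot entry (2,2) is zero but row 3 has -6 in column 2 -> naive elimination stops; a row interchange (e.g. R2 <-> R3) would be required here.

first zero-pivot column = 2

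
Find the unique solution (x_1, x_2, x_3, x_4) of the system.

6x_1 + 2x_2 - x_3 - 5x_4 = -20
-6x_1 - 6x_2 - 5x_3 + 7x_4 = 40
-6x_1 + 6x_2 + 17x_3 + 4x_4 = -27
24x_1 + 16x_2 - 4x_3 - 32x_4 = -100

(-3, -4, -1, -1)

Forward elimination on [A|b]:
R2 <- R2 - (-1)*R1:  [  0  -4  -6   2  20 ]
R3 <- R3 - (-1)*R1:  [   0    8   16   -1  -47 ]
R4 <- R4 - (4)*R1:  [   0    8    0  -12  -20 ]
R3 <- R3 - (-2)*R2:  [  0   0   4   3  -7 ]
R4 <- R4 - (-2)*R2:  [   0    0  -12   -8   20 ]
R4 <- R4 - (-3)*R3:  [  0   0   0   1  -1 ]
Row echelon form:
[ 6   2  -1  -5  |  -20 ]
[ 0  -4  -6   2  |   20 ]
[ 0   0   4   3  |   -7 ]
[ 0   0   0   1  |   -1 ]
Back-substitution:
x_4 = (-1) / 1 = -1
x_3 = (-7 - (3)*(-1)) / 4 = -1
x_2 = (20 - (-6)*(-1) - (2)*(-1)) / -4 = -4
x_1 = (-20 - (2)*(-4) - (-1)*(-1) - (-5)*(-1)) / 6 = -3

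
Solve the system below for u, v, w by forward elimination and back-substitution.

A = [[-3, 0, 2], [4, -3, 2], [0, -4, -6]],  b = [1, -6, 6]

(-1, 0, -1)

Forward elimination on [A|b]:
R2 <- R2 - (-4/3)*R1:  [     0     -3   14/3  -14/3 ]
R3 <- R3 - (4/3)*R2:  [      0       0  -110/9   110/9 ]
Row echelon form:
[ -3   0       2  |      1 ]
[  0  -3    14/3  |  -14/3 ]
[  0   0  -110/9  |  110/9 ]
Back-substitution:
w = (110/9) / (-110/9) = -1
v = (-14/3 - (14/3)*(-1)) / -3 = 0
u = (1 - (2)*(-1)) / -3 = -1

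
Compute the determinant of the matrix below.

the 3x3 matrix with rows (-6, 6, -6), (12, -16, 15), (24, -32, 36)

Forward elimination:
R2 <- R2 - (-2)*R1:  [  0  -4   3 ]
R3 <- R3 - (-4)*R1:  [  0  -8  12 ]
R3 <- R3 - (2)*R2:  [ 0  0  6 ]
Upper-triangular form:
[ -6   6  -6 ]
[  0  -4   3 ]
[  0   0   6 ]
det(A) = (-1)^0 * (-6) * (-4) * (6) = 144  (0 row swaps -> sign +1)

det(A) = 144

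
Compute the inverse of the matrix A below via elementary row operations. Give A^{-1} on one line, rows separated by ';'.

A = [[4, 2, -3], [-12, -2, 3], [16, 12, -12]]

Gauss-Jordan on [A | I]:
R1 <- (1/4)*R1:  [    1   1/2  -3/4  |   1/4     0     0 ]
R2 <- R2 - (-12)*R1:  [  0   4  -6  |   3   1   0 ]
R3 <- R3 - (16)*R1:  [  0   4   0  |  -4   0   1 ]
R2 <- (1/4)*R2:  [    0     1  -3/2  |   3/4   1/4     0 ]
R1 <- R1 - (1/2)*R2:  [    1     0     0  |  -1/8  -1/8     0 ]
R3 <- R3 - (4)*R2:  [  0   0   6  |  -7  -1   1 ]
R3 <- (1/6)*R3:  [    0     0     1  |  -7/6  -1/6   1/6 ]
R2 <- R2 - (-3/2)*R3:  [   0    1    0  |   -1    0  1/4 ]
Right block of [I | A^{-1}] is the inverse:
[ -1/8  -1/8    0 ]
[   -1     0  1/4 ]
[ -7/6  -1/6  1/6 ]

inverse = [-1/8 -1/8 0; -1 0 1/4; -7/6 -1/6 1/6]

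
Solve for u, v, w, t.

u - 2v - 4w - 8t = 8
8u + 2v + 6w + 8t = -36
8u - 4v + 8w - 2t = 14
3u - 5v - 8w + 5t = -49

Forward elimination on [A|b]:
R2 <- R2 - (8)*R1:  [    0    18    38    72  -100 ]
R3 <- R3 - (8)*R1:  [   0   12   40   62  -50 ]
R4 <- R4 - (3)*R1:  [   0    1    4   29  -73 ]
R3 <- R3 - (2/3)*R2:  [    0     0  44/3    14  50/3 ]
R4 <- R4 - (1/18)*R2:  [      0       0    17/9      25  -607/9 ]
R4 <- R4 - (17/132)*R3:  [        0         0         0   1531/66  -1531/22 ]
Row echelon form:
[ 1  -2    -4       -8  |         8 ]
[ 0  18    38       72  |      -100 ]
[ 0   0  44/3       14  |      50/3 ]
[ 0   0     0  1531/66  |  -1531/22 ]
Back-substitution:
t = (-1531/22) / (1531/66) = -3
w = (50/3 - (14)*(-3)) / (44/3) = 4
v = (-100 - (38)*(4) - (72)*(-3)) / 18 = -2
u = (8 - (-2)*(-2) - (-4)*(4) - (-8)*(-3)) / 1 = -4

(-4, -2, 4, -3)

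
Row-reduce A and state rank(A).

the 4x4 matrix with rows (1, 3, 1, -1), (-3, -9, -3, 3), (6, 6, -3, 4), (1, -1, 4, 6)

Row reduction:
R2 <- R2 - (-3)*R1:  [ 0  0  0  0 ]
R3 <- R3 - (6)*R1:  [   0  -12   -9   10 ]
R4 <- R4 - (1)*R1:  [  0  -4   3   7 ]
R2 <-> R3   (pivot in column 2 was zero)
[ 1    3   1  -1 ]
[ 0  -12  -9  10 ]
[ 0    0   0   0 ]
[ 0   -4   3   7 ]
R4 <- R4 - (1/3)*R2:  [    0     0     6  11/3 ]
R3 <-> R4   (pivot in column 3 was zero)
[ 1    3   1    -1 ]
[ 0  -12  -9    10 ]
[ 0    0   6  11/3 ]
[ 0    0   0     0 ]
Row echelon form:
[ 1    3   1    -1 ]
[ 0  -12  -9    10 ]
[ 0    0   6  11/3 ]
[ 0    0   0     0 ]
Nonzero rows / pivot columns: 3

rank(A) = 3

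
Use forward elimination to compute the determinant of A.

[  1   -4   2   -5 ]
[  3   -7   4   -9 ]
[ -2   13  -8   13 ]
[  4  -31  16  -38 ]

Forward elimination:
R2 <- R2 - (3)*R1:  [  0   5  -2   6 ]
R3 <- R3 - (-2)*R1:  [  0   5  -4   3 ]
R4 <- R4 - (4)*R1:  [   0  -15    8  -18 ]
R3 <- R3 - (1)*R2:  [  0   0  -2  -3 ]
R4 <- R4 - (-3)*R2:  [ 0  0  2  0 ]
R4 <- R4 - (-1)*R3:  [  0   0   0  -3 ]
Upper-triangular form:
[ 1  -4   2  -5 ]
[ 0   5  -2   6 ]
[ 0   0  -2  -3 ]
[ 0   0   0  -3 ]
det(A) = (-1)^0 * (1) * (5) * (-2) * (-3) = 30  (0 row swaps -> sign +1)

det(A) = 30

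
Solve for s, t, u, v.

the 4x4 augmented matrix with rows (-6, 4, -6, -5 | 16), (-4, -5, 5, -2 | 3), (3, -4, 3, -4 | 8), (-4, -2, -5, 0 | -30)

Forward elimination on [A|b]:
R2 <- R2 - (2/3)*R1:  [     0  -23/3      9    4/3  -23/3 ]
R3 <- R3 - (-1/2)*R1:  [     0     -2      0  -13/2     16 ]
R4 <- R4 - (2/3)*R1:  [      0   -14/3      -1    10/3  -122/3 ]
R3 <- R3 - (6/23)*R2:  [       0        0   -54/23  -315/46       18 ]
R4 <- R4 - (14/23)*R2:  [       0        0  -149/23    58/23      -36 ]
R4 <- R4 - (149/54)*R3:  [      0       0       0  257/12  -257/3 ]
Row echelon form:
[ -6      4      -6       -5  |      16 ]
[  0  -23/3       9      4/3  |   -23/3 ]
[  0      0  -54/23  -315/46  |      18 ]
[  0      0       0   257/12  |  -257/3 ]
Back-substitution:
v = (-257/3) / (257/12) = -4
u = (18 - (-315/46)*(-4)) / (-54/23) = 4
t = (-23/3 - (9)*(4) - (4/3)*(-4)) / (-23/3) = 5
s = (16 - (4)*(5) - (-6)*(4) - (-5)*(-4)) / -6 = 0

(0, 5, 4, -4)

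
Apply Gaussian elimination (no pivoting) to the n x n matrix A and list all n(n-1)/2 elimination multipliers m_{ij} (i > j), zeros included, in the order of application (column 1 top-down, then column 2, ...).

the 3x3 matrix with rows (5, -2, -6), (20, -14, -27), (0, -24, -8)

multipliers: 4, 0, 4

Forward elimination:
R2 <- R2 - (4)*R1:  [  0  -6  -3 ]
R3: entry in column 1 is already 0 -> m_{31} = 0 (no row operation needed)
R3 <- R3 - (4)*R2:  [ 0  0  4 ]
Multipliers (in order of application): m_{21} = 4, m_{31} = 0, m_{32} = 4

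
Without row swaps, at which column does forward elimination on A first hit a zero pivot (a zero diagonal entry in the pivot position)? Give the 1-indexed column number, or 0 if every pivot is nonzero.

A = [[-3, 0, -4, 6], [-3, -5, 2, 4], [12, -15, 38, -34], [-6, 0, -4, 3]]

first zero-pivot column = 0

Naive forward elimination:
R2 <- R2 - (1)*R1:  [  0  -5   6  -2 ]
R3 <- R3 - (-4)*R1:  [   0  -15   22  -10 ]
R4 <- R4 - (2)*R1:  [  0   0   4  -9 ]
R3 <- R3 - (3)*R2:  [  0   0   4  -4 ]
R4 <- R4 - (1)*R3:  [  0   0   0  -5 ]
All pivots nonzero; naive elimination completes without hitting a zero pivot.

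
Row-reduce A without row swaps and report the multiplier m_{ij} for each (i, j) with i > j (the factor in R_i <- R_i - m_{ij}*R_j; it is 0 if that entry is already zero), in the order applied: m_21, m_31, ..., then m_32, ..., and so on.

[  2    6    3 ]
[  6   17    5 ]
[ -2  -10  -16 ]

multipliers: 3, -1, 4

Forward elimination:
R2 <- R2 - (3)*R1:  [  0  -1  -4 ]
R3 <- R3 - (-1)*R1:  [   0   -4  -13 ]
R3 <- R3 - (4)*R2:  [ 0  0  3 ]
Multipliers (in order of application): m_{21} = 3, m_{31} = -1, m_{32} = 4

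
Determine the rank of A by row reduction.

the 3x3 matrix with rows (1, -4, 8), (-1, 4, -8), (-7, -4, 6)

rank(A) = 2

Row reduction:
R2 <- R2 - (-1)*R1:  [ 0  0  0 ]
R3 <- R3 - (-7)*R1:  [   0  -32   62 ]
R2 <-> R3   (pivot in column 2 was zero)
[ 1   -4   8 ]
[ 0  -32  62 ]
[ 0    0   0 ]
Row echelon form:
[ 1   -4   8 ]
[ 0  -32  62 ]
[ 0    0   0 ]
Nonzero rows / pivot columns: 2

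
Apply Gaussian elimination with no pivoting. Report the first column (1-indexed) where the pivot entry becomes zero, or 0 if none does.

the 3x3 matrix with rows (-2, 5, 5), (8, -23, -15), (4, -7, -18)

first zero-pivot column = 0

Naive forward elimination:
R2 <- R2 - (-4)*R1:  [  0  -3   5 ]
R3 <- R3 - (-2)*R1:  [  0   3  -8 ]
R3 <- R3 - (-1)*R2:  [  0   0  -3 ]
All pivots nonzero; naive elimination completes without hitting a zero pivot.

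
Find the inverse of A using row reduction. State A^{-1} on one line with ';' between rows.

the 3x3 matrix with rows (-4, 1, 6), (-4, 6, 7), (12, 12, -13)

inverse = [81/20 -17/8 29/40; -4/5 1/2 -1/10; 3 -3/2 1/2]

Gauss-Jordan on [A | I]:
R1 <- (1/-4)*R1:  [    1  -1/4  -3/2  |  -1/4     0     0 ]
R2 <- R2 - (-4)*R1:  [  0   5   1  |  -1   1   0 ]
R3 <- R3 - (12)*R1:  [  0  15   5  |   3   0   1 ]
R2 <- (1/5)*R2:  [    0     1   1/5  |  -1/5   1/5     0 ]
R1 <- R1 - (-1/4)*R2:  [      1       0  -29/20  |   -3/10    1/20       0 ]
R3 <- R3 - (15)*R2:  [  0   0   2  |   6  -3   1 ]
R3 <- (1/2)*R3:  [    0     0     1  |     3  -3/2   1/2 ]
R1 <- R1 - (-29/20)*R3:  [     1      0      0  |  81/20  -17/8  29/40 ]
R2 <- R2 - (1/5)*R3:  [     0      1      0  |   -4/5    1/2  -1/10 ]
Right block of [I | A^{-1}] is the inverse:
[ 81/20  -17/8  29/40 ]
[  -4/5    1/2  -1/10 ]
[     3   -3/2    1/2 ]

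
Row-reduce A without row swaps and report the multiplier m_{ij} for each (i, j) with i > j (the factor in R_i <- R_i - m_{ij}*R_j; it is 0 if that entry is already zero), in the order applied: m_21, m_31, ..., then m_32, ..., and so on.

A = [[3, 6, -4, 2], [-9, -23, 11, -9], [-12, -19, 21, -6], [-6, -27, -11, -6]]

multipliers: -3, -4, -2, -1, 3, -4

Forward elimination:
R2 <- R2 - (-3)*R1:  [  0  -5  -1  -3 ]
R3 <- R3 - (-4)*R1:  [ 0  5  5  2 ]
R4 <- R4 - (-2)*R1:  [   0  -15  -19   -2 ]
R3 <- R3 - (-1)*R2:  [  0   0   4  -1 ]
R4 <- R4 - (3)*R2:  [   0    0  -16    7 ]
R4 <- R4 - (-4)*R3:  [ 0  0  0  3 ]
Multipliers (in order of application): m_{21} = -3, m_{31} = -4, m_{41} = -2, m_{32} = -1, m_{42} = 3, m_{43} = -4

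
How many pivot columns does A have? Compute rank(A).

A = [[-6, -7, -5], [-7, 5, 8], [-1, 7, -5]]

rank(A) = 3

Row reduction:
R2 <- R2 - (7/6)*R1:  [    0  79/6  83/6 ]
R3 <- R3 - (1/6)*R1:  [     0   49/6  -25/6 ]
R3 <- R3 - (49/79)*R2:  [        0         0  -1007/79 ]
Row echelon form:
[ -6    -7        -5 ]
[  0  79/6      83/6 ]
[  0     0  -1007/79 ]
Nonzero rows / pivot columns: 3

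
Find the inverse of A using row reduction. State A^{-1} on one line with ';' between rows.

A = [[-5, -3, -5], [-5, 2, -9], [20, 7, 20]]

Gauss-Jordan on [A | I]:
R1 <- (1/-5)*R1:  [    1   3/5     1  |  -1/5     0     0 ]
R2 <- R2 - (-5)*R1:  [  0   5  -4  |  -1   1   0 ]
R3 <- R3 - (20)*R1:  [  0  -5   0  |   4   0   1 ]
R2 <- (1/5)*R2:  [    0     1  -4/5  |  -1/5   1/5     0 ]
R1 <- R1 - (3/5)*R2:  [     1      0  37/25  |  -2/25  -3/25      0 ]
R3 <- R3 - (-5)*R2:  [  0   0  -4  |   3   1   1 ]
R3 <- (1/-4)*R3:  [    0     0     1  |  -3/4  -1/4  -1/4 ]
R1 <- R1 - (37/25)*R3:  [       1        0        0  |  103/100      1/4   37/100 ]
R2 <- R2 - (-4/5)*R3:  [    0     1     0  |  -4/5     0  -1/5 ]
Right block of [I | A^{-1}] is the inverse:
[ 103/100   1/4  37/100 ]
[    -4/5     0    -1/5 ]
[    -3/4  -1/4    -1/4 ]

inverse = [103/100 1/4 37/100; -4/5 0 -1/5; -3/4 -1/4 -1/4]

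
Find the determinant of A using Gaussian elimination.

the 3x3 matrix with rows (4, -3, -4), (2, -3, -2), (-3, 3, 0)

Forward elimination:
R2 <- R2 - (1/2)*R1:  [    0  -3/2     0 ]
R3 <- R3 - (-3/4)*R1:  [   0  3/4   -3 ]
R3 <- R3 - (-1/2)*R2:  [  0   0  -3 ]
Upper-triangular form:
[ 4    -3  -4 ]
[ 0  -3/2   0 ]
[ 0     0  -3 ]
det(A) = (-1)^0 * (4) * (-3/2) * (-3) = 18  (0 row swaps -> sign +1)

det(A) = 18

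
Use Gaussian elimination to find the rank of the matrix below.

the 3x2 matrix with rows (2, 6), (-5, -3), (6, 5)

rank(A) = 2

Row reduction:
R2 <- R2 - (-5/2)*R1:  [  0  12 ]
R3 <- R3 - (3)*R1:  [   0  -13 ]
R3 <- R3 - (-13/12)*R2:  [ 0  0 ]
Row echelon form:
[ 2   6 ]
[ 0  12 ]
[ 0   0 ]
Nonzero rows / pivot columns: 2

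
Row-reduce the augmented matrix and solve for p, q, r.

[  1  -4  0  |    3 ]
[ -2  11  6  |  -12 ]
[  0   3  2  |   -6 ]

(-5, -2, 0)

Forward elimination on [A|b]:
R2 <- R2 - (-2)*R1:  [  0   3   6  -6 ]
R3 <- R3 - (1)*R2:  [  0   0  -4   0 ]
Row echelon form:
[ 1  -4   0  |   3 ]
[ 0   3   6  |  -6 ]
[ 0   0  -4  |   0 ]
Back-substitution:
r = (0) / -4 = 0
q = (-6 - (6)*(0)) / 3 = -2
p = (3 - (-4)*(-2)) / 1 = -5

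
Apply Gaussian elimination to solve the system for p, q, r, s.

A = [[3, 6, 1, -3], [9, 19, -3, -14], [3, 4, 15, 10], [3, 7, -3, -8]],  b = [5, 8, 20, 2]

Forward elimination on [A|b]:
R2 <- R2 - (3)*R1:  [  0   1  -6  -5  -7 ]
R3 <- R3 - (1)*R1:  [  0  -2  14  13  15 ]
R4 <- R4 - (1)*R1:  [  0   1  -4  -5  -3 ]
R3 <- R3 - (-2)*R2:  [ 0  0  2  3  1 ]
R4 <- R4 - (1)*R2:  [ 0  0  2  0  4 ]
R4 <- R4 - (1)*R3:  [  0   0   0  -3   3 ]
Row echelon form:
[ 3  6   1  -3  |   5 ]
[ 0  1  -6  -5  |  -7 ]
[ 0  0   2   3  |   1 ]
[ 0  0   0  -3  |   3 ]
Back-substitution:
s = (3) / -3 = -1
r = (1 - (3)*(-1)) / 2 = 2
q = (-7 - (-6)*(2) - (-5)*(-1)) / 1 = 0
p = (5 - (6)*(0) - (1)*(2) - (-3)*(-1)) / 3 = 0

(0, 0, 2, -1)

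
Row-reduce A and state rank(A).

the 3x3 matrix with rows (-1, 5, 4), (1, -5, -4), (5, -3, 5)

rank(A) = 2

Row reduction:
R2 <- R2 - (-1)*R1:  [ 0  0  0 ]
R3 <- R3 - (-5)*R1:  [  0  22  25 ]
R2 <-> R3   (pivot in column 2 was zero)
[ -1   5   4 ]
[  0  22  25 ]
[  0   0   0 ]
Row echelon form:
[ -1   5   4 ]
[  0  22  25 ]
[  0   0   0 ]
Nonzero rows / pivot columns: 2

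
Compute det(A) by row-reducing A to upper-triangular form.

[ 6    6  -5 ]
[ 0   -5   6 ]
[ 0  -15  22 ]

Forward elimination:
R3 <- R3 - (3)*R2:  [ 0  0  4 ]
Upper-triangular form:
[ 6   6  -5 ]
[ 0  -5   6 ]
[ 0   0   4 ]
det(A) = (-1)^0 * (6) * (-5) * (4) = -120  (0 row swaps -> sign +1)

det(A) = -120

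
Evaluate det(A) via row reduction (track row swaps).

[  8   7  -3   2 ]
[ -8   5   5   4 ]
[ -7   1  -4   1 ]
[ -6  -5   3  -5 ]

det(A) = 2774

Forward elimination:
R2 <- R2 - (-1)*R1:  [  0  12   2   6 ]
R3 <- R3 - (-7/8)*R1:  [     0   57/8  -53/8   11/4 ]
R4 <- R4 - (-3/4)*R1:  [    0   1/4   3/4  -7/2 ]
R3 <- R3 - (19/32)*R2:  [       0        0  -125/16   -13/16 ]
R4 <- R4 - (1/48)*R2:  [     0      0  17/24  -29/8 ]
R4 <- R4 - (-34/375)*R3:  [         0          0          0  -1387/375 ]
Upper-triangular form:
[ 8   7       -3          2 ]
[ 0  12        2          6 ]
[ 0   0  -125/16     -13/16 ]
[ 0   0        0  -1387/375 ]
det(A) = (-1)^0 * (8) * (12) * (-125/16) * (-1387/375) = 2774  (0 row swaps -> sign +1)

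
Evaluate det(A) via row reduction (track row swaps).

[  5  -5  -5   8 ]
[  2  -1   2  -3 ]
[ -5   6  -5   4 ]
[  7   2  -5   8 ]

Forward elimination:
R2 <- R2 - (2/5)*R1:  [     0      1      4  -31/5 ]
R3 <- R3 - (-1)*R1:  [   0    1  -10   12 ]
R4 <- R4 - (7/5)*R1:  [     0      9      2  -16/5 ]
R3 <- R3 - (1)*R2:  [    0     0   -14  91/5 ]
R4 <- R4 - (9)*R2:  [     0      0    -34  263/5 ]
R4 <- R4 - (17/7)*R3:  [    0     0     0  42/5 ]
Upper-triangular form:
[ 5  -5   -5      8 ]
[ 0   1    4  -31/5 ]
[ 0   0  -14   91/5 ]
[ 0   0    0   42/5 ]
det(A) = (-1)^0 * (5) * (1) * (-14) * (42/5) = -588  (0 row swaps -> sign +1)

det(A) = -588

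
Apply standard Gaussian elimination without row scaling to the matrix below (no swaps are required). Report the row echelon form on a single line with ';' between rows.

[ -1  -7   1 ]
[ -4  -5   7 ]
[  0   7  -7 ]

Forward elimination:
R2 <- R2 - (4)*R1:  [  0  23   3 ]
R3 <- R3 - (7/23)*R2:  [       0        0  -182/23 ]
Row echelon form:
[ -1  -7        1 ]
[  0  23        3 ]
[  0   0  -182/23 ]

REF = [-1 -7 1; 0 23 3; 0 0 -182/23]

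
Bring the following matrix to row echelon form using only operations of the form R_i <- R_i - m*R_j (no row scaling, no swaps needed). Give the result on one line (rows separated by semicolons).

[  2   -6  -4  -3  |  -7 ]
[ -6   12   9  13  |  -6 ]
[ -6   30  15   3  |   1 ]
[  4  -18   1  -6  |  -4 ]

Forward elimination:
R2 <- R2 - (-3)*R1:  [   0   -6   -3    4  -27 ]
R3 <- R3 - (-3)*R1:  [   0   12    3   -6  -20 ]
R4 <- R4 - (2)*R1:  [  0  -6   9   0  10 ]
R3 <- R3 - (-2)*R2:  [   0    0   -3    2  -74 ]
R4 <- R4 - (1)*R2:  [  0   0  12  -4  37 ]
R4 <- R4 - (-4)*R3:  [    0     0     0     4  -259 ]
Row echelon form:
[ 2  -6  -4  -3  |    -7 ]
[ 0  -6  -3   4  |   -27 ]
[ 0   0  -3   2  |   -74 ]
[ 0   0   0   4  |  -259 ]

REF = [2 -6 -4 -3 -7; 0 -6 -3 4 -27; 0 0 -3 2 -74; 0 0 0 4 -259]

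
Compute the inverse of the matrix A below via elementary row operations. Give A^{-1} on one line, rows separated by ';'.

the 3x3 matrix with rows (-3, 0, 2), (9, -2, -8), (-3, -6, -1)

Gauss-Jordan on [A | I]:
R1 <- (1/-3)*R1:  [    1     0  -2/3  |  -1/3     0     0 ]
R2 <- R2 - (9)*R1:  [  0  -2  -2  |   3   1   0 ]
R3 <- R3 - (-3)*R1:  [  0  -6  -3  |  -1   0   1 ]
R2 <- (1/-2)*R2:  [    0     1     1  |  -3/2  -1/2     0 ]
R3 <- R3 - (-6)*R2:  [   0    0    3  |  -10   -3    1 ]
R3 <- (1/3)*R3:  [     0      0      1  |  -10/3     -1    1/3 ]
R1 <- R1 - (-2/3)*R3:  [     1      0      0  |  -23/9   -2/3    2/9 ]
R2 <- R2 - (1)*R3:  [    0     1     0  |  11/6   1/2  -1/3 ]
Right block of [I | A^{-1}] is the inverse:
[ -23/9  -2/3   2/9 ]
[  11/6   1/2  -1/3 ]
[ -10/3    -1   1/3 ]

inverse = [-23/9 -2/3 2/9; 11/6 1/2 -1/3; -10/3 -1 1/3]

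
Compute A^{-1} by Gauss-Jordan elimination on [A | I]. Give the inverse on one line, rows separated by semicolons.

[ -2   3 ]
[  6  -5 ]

Gauss-Jordan on [A | I]:
R1 <- (1/-2)*R1:  [    1  -3/2  |  -1/2     0 ]
R2 <- R2 - (6)*R1:  [ 0  4  |  3  1 ]
R2 <- (1/4)*R2:  [   0    1  |  3/4  1/4 ]
R1 <- R1 - (-3/2)*R2:  [   1    0  |  5/8  3/8 ]
Right block of [I | A^{-1}] is the inverse:
[ 5/8  3/8 ]
[ 3/4  1/4 ]

inverse = [5/8 3/8; 3/4 1/4]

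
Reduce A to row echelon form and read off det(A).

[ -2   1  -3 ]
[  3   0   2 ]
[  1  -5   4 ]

Forward elimination:
R2 <- R2 - (-3/2)*R1:  [    0   3/2  -5/2 ]
R3 <- R3 - (-1/2)*R1:  [    0  -9/2   5/2 ]
R3 <- R3 - (-3)*R2:  [  0   0  -5 ]
Upper-triangular form:
[ -2    1    -3 ]
[  0  3/2  -5/2 ]
[  0    0    -5 ]
det(A) = (-1)^0 * (-2) * (3/2) * (-5) = 15  (0 row swaps -> sign +1)

det(A) = 15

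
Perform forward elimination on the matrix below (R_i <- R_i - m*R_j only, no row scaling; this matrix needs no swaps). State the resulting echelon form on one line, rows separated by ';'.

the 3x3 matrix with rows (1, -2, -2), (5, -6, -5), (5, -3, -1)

REF = [1 -2 -2; 0 4 5; 0 0 1/4]

Forward elimination:
R2 <- R2 - (5)*R1:  [ 0  4  5 ]
R3 <- R3 - (5)*R1:  [ 0  7  9 ]
R3 <- R3 - (7/4)*R2:  [   0    0  1/4 ]
Row echelon form:
[ 1  -2   -2 ]
[ 0   4    5 ]
[ 0   0  1/4 ]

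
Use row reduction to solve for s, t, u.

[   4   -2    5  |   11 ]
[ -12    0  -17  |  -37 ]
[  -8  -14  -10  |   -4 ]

(-4, -1, 5)

Forward elimination on [A|b]:
R2 <- R2 - (-3)*R1:  [  0  -6  -2  -4 ]
R3 <- R3 - (-2)*R1:  [   0  -18    0   18 ]
R3 <- R3 - (3)*R2:  [  0   0   6  30 ]
Row echelon form:
[ 4  -2   5  |  11 ]
[ 0  -6  -2  |  -4 ]
[ 0   0   6  |  30 ]
Back-substitution:
u = (30) / 6 = 5
t = (-4 - (-2)*(5)) / -6 = -1
s = (11 - (-2)*(-1) - (5)*(5)) / 4 = -4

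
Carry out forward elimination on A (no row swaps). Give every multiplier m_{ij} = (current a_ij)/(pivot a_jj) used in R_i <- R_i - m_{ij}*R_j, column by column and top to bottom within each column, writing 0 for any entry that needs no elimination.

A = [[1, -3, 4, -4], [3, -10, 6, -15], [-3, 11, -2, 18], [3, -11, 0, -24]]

Forward elimination:
R2 <- R2 - (3)*R1:  [  0  -1  -6  -3 ]
R3 <- R3 - (-3)*R1:  [  0   2  10   6 ]
R4 <- R4 - (3)*R1:  [   0   -2  -12  -12 ]
R3 <- R3 - (-2)*R2:  [  0   0  -2   0 ]
R4 <- R4 - (2)*R2:  [  0   0   0  -6 ]
R4: entry in column 3 is already 0 -> m_{43} = 0 (no row operation needed)
Multipliers (in order of application): m_{21} = 3, m_{31} = -3, m_{41} = 3, m_{32} = -2, m_{42} = 2, m_{43} = 0

multipliers: 3, -3, 3, -2, 2, 0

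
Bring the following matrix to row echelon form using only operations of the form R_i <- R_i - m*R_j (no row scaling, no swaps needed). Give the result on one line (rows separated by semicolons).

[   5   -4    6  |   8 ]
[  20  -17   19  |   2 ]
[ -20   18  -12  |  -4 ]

REF = [5 -4 6 8; 0 -1 -5 -30; 0 0 2 -32]

Forward elimination:
R2 <- R2 - (4)*R1:  [   0   -1   -5  -30 ]
R3 <- R3 - (-4)*R1:  [  0   2  12  28 ]
R3 <- R3 - (-2)*R2:  [   0    0    2  -32 ]
Row echelon form:
[ 5  -4   6  |    8 ]
[ 0  -1  -5  |  -30 ]
[ 0   0   2  |  -32 ]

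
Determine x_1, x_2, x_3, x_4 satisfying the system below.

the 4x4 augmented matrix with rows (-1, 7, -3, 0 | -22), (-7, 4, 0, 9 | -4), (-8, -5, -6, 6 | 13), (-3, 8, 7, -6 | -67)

(4, -3, -1, 4)

Forward elimination on [A|b]:
R2 <- R2 - (7)*R1:  [   0  -45   21    9  150 ]
R3 <- R3 - (8)*R1:  [   0  -61   18    6  189 ]
R4 <- R4 - (3)*R1:  [   0  -13   16   -6   -1 ]
R3 <- R3 - (61/45)*R2:  [       0        0  -157/15    -31/5    -43/3 ]
R4 <- R4 - (13/45)*R2:  [      0       0  149/15   -43/5  -133/3 ]
R4 <- R4 - (-149/157)*R3:  [         0          0          0  -2274/157  -9096/157 ]
Row echelon form:
[ -1    7       -3          0  |        -22 ]
[  0  -45       21          9  |        150 ]
[  0    0  -157/15      -31/5  |      -43/3 ]
[  0    0        0  -2274/157  |  -9096/157 ]
Back-substitution:
x_4 = (-9096/157) / (-2274/157) = 4
x_3 = (-43/3 - (-31/5)*(4)) / (-157/15) = -1
x_2 = (150 - (21)*(-1) - (9)*(4)) / -45 = -3
x_1 = (-22 - (7)*(-3) - (-3)*(-1)) / -1 = 4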